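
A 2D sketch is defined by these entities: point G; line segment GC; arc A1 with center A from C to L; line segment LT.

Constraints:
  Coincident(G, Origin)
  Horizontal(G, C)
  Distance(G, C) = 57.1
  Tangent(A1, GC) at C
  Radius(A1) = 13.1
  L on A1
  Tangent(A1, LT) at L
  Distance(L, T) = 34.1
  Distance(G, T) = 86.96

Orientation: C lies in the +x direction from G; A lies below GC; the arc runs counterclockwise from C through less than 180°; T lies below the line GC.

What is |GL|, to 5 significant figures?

53.649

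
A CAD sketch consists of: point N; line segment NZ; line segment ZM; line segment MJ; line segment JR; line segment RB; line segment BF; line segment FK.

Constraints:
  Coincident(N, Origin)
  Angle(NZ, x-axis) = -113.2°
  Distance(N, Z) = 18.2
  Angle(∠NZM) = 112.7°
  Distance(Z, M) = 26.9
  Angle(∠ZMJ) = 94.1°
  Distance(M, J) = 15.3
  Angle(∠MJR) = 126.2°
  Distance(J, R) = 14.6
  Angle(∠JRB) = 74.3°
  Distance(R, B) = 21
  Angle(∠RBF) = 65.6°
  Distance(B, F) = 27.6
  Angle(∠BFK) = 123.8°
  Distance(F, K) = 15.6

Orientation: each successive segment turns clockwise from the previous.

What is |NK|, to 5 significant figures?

51.490

N is at the origin; NZ runs at -113.2° with length 18.2, so Z = (-7.1697, -16.728). ∠NZM = 112.7° gives ZM at 179.50° from the x-axis; with |ZM| = 26.9, M = (-34.069, -16.494). ∠ZMJ = 94.1° gives MJ at 93.600° from the x-axis; with |MJ| = 15.3, J = (-35.029, -1.2237). ∠MJR = 126.2° gives JR at 39.800° from the x-axis; with |JR| = 14.6, R = (-23.812, 8.1219). ∠JRB = 74.3° gives RB at -65.900° from the x-axis; with |RB| = 21.0, B = (-15.238, -11.048). ∠RBF = 65.6° gives BF at 179.70° from the x-axis; with |BF| = 27.6, F = (-42.837, -10.903). ∠BFK = 123.8° gives FK at 123.50° from the x-axis; with |FK| = 15.6, K = (-51.447, 2.1055). Then |NK| = |K − N| = 51.490.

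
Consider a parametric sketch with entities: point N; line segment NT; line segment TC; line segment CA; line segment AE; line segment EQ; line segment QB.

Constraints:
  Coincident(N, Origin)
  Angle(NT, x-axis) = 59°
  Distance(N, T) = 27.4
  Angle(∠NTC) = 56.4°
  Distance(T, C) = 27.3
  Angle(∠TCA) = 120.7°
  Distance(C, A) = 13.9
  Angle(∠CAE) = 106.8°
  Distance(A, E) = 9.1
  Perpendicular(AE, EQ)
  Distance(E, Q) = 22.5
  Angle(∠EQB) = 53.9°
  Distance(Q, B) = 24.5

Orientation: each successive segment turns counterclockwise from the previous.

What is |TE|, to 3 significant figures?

33.9

∠TCA = 120.7° gives CA at -118° from the x-axis; with |CA| = 13.9, A = (-19.7, 9.99). ∠CAE = 106.8° gives AE at -44.9° from the x-axis; with |AE| = 9.1, E = (-13.3, 3.56). Then |TE| = |E − T| = 33.9.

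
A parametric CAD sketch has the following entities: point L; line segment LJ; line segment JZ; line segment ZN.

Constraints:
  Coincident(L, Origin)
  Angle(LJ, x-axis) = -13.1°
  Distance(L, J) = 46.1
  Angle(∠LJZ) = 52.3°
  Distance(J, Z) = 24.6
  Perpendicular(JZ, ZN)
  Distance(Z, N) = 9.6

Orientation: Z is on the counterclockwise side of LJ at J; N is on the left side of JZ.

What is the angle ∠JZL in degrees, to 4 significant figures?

95.62°

L is at the origin; LJ runs at -13.1° with length 46.1, so J = 46.1·(cos -13.1°, sin -13.1°) = (44.90, -10.45). ∠LJZ = 52.3°, so JZ runs at -13.1° + (180° − 52.3°) = 114.6° from the x-axis; with |JZ| = 24.6, Z = J + 24.6·(cos 114.6°, sin 114.6°) = (34.66, 11.92). Then cos ∠JZL = ZJ·ZL / (|ZJ||ZL|), giving 95.62°.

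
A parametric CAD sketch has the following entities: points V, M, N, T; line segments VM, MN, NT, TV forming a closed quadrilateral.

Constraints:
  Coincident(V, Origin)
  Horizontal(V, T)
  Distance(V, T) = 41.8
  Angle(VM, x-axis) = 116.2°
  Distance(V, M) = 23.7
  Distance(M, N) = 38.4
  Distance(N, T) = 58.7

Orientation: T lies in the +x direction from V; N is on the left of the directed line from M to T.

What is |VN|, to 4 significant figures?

53.08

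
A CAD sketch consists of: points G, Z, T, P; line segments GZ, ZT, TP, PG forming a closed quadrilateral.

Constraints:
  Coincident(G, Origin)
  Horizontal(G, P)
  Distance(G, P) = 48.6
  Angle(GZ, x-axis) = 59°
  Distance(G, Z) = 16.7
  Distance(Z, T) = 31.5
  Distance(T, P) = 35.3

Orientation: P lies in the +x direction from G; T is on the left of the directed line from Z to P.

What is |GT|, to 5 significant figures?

47.239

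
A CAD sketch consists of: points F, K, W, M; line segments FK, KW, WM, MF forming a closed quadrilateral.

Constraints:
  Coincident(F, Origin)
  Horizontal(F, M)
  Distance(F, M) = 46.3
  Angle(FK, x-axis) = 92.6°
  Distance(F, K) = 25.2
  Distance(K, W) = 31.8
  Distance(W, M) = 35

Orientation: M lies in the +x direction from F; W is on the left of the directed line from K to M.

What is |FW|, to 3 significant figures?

43.2

F is at the origin; FM is horizontal with |FM| = 46.3 and M in +x, so M = (46.3, 0). FK runs at 92.6° with |FK| = 25.2, so K = (-1.14, 25.2). W is determined by |KW| = 31.8 and |WM| = 35.0 together: it lies at the intersection of circle(K, 31.8) and circle(M, 35.0). With |KM| = 53.7, the foot of the radical line on KM is 24.9 from K and the perpendicular offset is √(31.8² − 24.9²) = 19.8. Taking the left-of-KM solution: W = (30.1, 31.0).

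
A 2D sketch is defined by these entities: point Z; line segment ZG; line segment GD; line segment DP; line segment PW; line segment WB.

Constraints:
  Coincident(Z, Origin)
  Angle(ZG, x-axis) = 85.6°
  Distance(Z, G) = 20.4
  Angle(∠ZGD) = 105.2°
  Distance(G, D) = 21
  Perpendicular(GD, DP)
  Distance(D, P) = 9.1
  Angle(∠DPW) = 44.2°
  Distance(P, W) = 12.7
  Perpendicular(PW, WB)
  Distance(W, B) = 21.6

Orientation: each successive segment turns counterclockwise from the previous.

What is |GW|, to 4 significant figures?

12.15

Z is at the origin; ZG runs at 85.6° with length 20.4, so G = (1.565, 20.34). ∠ZGD = 105.2° gives GD at 160.4° from the x-axis; with |GD| = 21.0, D = (-18.22, 27.38). GD ⟂ DP, so DP runs at -109.6°; with |DP| = 9.1, P = (-21.27, 18.81). ∠DPW = 44.2° gives PW at 26.20° from the x-axis; with |PW| = 12.7, W = (-9.876, 24.42). Then |GW| = |W − G| = 12.15.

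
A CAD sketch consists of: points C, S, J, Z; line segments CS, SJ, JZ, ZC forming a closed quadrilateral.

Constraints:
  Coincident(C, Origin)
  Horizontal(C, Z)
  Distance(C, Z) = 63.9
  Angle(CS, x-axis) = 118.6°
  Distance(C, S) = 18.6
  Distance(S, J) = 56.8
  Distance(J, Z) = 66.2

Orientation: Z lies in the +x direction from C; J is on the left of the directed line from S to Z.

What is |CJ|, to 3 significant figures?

64.8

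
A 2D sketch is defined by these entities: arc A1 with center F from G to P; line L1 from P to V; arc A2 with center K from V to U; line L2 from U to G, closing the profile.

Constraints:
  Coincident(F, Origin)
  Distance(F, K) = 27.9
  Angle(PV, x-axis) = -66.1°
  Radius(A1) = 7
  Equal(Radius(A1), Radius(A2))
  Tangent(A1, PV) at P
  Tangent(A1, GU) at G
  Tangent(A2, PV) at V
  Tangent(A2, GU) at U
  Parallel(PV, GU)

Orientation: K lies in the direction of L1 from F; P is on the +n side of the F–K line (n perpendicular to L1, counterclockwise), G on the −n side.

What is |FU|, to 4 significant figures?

28.76

The slot axis is L1's direction at -66.1°, so u = (cos -66.1°, sin -66.1°) = (0.4051, -0.9143) and n = (−sin -66.1°, cos -66.1°) = (0.9143, 0.4051). F is at the origin and K lies 27.9 along u from F, so K = 27.9·u = (11.30, -25.51). Tangency of A1 to both parallel lines with radius 7.0 puts P and G at F ± 7.0·n: P = (6.400, 2.836), G = (-6.400, -2.836). Equal radii place V and U the same way about K: V = K + 7.0·n = (17.70, -22.67), U = K − 7.0·n = (4.904, -28.34). Then |FU| = |U − F| = 28.76.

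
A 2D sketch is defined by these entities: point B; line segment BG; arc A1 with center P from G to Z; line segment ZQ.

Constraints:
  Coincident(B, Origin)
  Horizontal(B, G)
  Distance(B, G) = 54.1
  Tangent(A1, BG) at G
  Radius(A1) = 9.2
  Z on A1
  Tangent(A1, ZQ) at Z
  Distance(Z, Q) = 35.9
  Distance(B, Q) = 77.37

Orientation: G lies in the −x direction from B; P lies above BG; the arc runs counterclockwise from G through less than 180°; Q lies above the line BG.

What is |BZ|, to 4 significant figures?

47.91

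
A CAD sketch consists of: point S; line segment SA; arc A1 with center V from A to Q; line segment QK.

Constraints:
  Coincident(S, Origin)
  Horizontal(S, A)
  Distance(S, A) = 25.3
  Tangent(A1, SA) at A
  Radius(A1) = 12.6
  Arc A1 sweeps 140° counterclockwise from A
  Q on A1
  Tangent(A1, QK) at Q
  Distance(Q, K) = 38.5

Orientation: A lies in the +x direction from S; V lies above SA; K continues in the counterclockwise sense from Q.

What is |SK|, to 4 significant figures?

47.16

On A1, A sits at bearing -90° from V; a 140° counterclockwise sweep puts Q at bearing 50°, so Q = V + 12.6·(cos 50°, sin 50°) = (33.40, 22.25). The tangent condition forces VQ to be normal to QK, so QK runs along (−sin 50°, cos 50°); with |QK| = 38.5, K = (3.906, 47.00). Then |SK| = |K − S| = 47.16.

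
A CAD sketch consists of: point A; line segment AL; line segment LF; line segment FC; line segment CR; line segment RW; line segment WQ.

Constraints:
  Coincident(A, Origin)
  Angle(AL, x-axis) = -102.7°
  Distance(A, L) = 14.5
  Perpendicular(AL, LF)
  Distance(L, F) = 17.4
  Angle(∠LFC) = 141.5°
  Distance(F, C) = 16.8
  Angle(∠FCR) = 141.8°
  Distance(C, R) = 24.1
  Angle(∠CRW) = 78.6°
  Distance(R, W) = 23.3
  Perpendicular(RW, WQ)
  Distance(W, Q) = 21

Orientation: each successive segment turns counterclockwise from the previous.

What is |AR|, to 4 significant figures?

40.98

∠LFC = 141.5° gives FC at 25.80° from the x-axis; with |FC| = 16.8, C = (28.91, -10.66). ∠FCR = 141.8° gives CR at 64.00° from the x-axis; with |CR| = 24.1, R = (39.48, 11.00). Then |AR| = |R − A| = 40.98.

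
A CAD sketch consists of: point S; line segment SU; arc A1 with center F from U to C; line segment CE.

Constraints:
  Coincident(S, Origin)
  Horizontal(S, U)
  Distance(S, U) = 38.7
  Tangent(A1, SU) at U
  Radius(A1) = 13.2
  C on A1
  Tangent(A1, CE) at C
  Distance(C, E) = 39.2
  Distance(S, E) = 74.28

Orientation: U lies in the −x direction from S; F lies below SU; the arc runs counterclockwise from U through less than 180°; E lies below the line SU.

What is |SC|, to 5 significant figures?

53.452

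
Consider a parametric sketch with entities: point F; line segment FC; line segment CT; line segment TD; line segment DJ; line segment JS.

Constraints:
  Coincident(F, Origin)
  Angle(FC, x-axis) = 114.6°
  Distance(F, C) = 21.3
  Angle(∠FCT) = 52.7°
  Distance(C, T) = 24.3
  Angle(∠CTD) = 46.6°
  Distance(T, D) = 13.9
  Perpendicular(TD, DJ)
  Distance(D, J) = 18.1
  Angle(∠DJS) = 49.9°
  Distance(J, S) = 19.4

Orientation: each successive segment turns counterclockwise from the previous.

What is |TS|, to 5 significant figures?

5.6822

F is at the origin; FC runs at 114.6° with length 21.3, so C = (-8.8668, 19.367). ∠FCT = 52.7° gives CT at -118.10° from the x-axis; with |CT| = 24.3, T = (-20.312, -2.0690). ∠CTD = 46.6° gives TD at 15.300° from the x-axis; with |TD| = 13.9, D = (-6.9050, 1.5989). TD ⟂ DJ, so DJ runs at 105.30°; with |DJ| = 18.1, J = (-11.681, 19.057). ∠DJS = 49.9° gives JS at -124.60° from the x-axis; with |JS| = 19.4, S = (-22.697, 3.0885). Then |TS| = |S − T| = 5.6822.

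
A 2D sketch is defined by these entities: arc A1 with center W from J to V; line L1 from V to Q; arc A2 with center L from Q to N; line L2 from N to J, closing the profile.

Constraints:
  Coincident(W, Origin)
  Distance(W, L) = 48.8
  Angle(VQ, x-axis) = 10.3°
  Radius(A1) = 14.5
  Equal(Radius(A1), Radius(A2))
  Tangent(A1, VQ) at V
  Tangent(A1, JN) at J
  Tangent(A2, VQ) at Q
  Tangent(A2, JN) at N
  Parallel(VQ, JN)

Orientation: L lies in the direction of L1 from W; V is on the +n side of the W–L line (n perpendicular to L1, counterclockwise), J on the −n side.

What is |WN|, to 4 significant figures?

50.91

The slot axis is L1's direction at 10.3°, so u = (cos 10.3°, sin 10.3°) = (0.9839, 0.1788) and n = (−sin 10.3°, cos 10.3°) = (-0.1788, 0.9839). W is at the origin and L lies 48.8 along u from W, so L = 48.8·u = (48.01, 8.726). Tangency of A1 to both parallel lines with radius 14.5 puts V and J at W ± 14.5·n: V = (-2.593, 14.27), J = (2.593, -14.27). Equal radii place Q and N the same way about L: Q = L + 14.5·n = (45.42, 22.99), N = L − 14.5·n = (50.61, -5.541). Then |WN| = |N − W| = 50.91.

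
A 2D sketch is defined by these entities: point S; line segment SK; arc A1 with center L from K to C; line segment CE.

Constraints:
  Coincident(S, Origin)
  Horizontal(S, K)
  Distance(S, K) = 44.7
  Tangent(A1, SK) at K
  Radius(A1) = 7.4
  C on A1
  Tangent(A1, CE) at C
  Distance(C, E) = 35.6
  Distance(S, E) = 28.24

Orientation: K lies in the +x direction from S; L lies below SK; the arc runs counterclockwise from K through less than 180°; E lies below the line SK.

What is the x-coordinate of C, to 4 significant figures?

39.86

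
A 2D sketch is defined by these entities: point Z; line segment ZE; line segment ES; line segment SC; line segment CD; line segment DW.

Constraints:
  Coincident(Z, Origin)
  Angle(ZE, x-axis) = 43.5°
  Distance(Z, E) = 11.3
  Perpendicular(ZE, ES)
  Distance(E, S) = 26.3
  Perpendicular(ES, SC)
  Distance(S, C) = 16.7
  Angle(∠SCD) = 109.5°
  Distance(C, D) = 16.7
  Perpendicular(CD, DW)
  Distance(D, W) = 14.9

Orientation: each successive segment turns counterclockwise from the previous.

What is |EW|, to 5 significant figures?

9.9450

∠SCD = 109.5° gives CD at -66.000° from the x-axis; with |CD| = 16.7, D = (-15.228, 0.10402). CD is perpendicular to DW, so DW runs at 24.000°; with |DW| = 14.9, W = (-1.6164, 6.1644). Then |EW| = |W − E| = 9.9450.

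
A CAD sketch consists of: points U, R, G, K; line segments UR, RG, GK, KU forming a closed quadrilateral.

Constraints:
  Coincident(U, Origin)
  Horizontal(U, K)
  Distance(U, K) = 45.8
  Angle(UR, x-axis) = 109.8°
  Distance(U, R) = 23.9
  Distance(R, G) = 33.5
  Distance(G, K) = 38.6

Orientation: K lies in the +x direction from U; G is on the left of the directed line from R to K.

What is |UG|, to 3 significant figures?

39.9

Checks: |RG| = 33.50 ✓; |GK| = 38.60 ✓.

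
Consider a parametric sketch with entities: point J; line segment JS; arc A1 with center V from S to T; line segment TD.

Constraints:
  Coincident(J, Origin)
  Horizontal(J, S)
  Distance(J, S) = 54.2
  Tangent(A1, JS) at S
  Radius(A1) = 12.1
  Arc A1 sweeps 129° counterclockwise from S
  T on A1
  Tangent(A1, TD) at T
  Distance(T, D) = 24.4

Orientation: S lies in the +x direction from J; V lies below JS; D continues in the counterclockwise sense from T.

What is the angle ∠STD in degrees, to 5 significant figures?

115.50°

J is at the origin; J and S share the same y with |JS| = 54.2 and S on the +x side, so S = (54.200, 0.0000). Since A1 is tangent to JS there, VS ⟂ JS, so V = S + (0, -12.1) = (54.200, -12.100). On A1, S sits at bearing 90° from V; a 129° counterclockwise sweep puts T at bearing 219°, so T = V + 12.1·(cos 219°, sin 219°) = (44.797, -19.715). The tangent condition forces VT to be normal to TD, so TD runs along (−sin 219°, cos 219°); with |TD| = 24.4, D = (60.152, -38.677). Then cos ∠STD = TS·TD / (|TS||TD|), giving 115.50°.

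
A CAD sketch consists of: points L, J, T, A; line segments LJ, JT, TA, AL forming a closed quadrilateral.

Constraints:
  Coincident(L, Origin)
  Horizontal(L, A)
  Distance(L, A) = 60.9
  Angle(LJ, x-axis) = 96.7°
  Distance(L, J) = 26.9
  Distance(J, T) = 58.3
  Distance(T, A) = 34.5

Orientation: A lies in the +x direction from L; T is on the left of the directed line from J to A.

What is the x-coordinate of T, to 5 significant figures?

54.712

L is at the origin; LA is horizontal with |LA| = 60.9 and A in +x, so A = (60.9, 0). LJ runs at 96.7° with |LJ| = 26.9, so J = (-3.1384, 26.716). T is determined by |JT| = 58.3 and |TA| = 34.5 together: it lies at the intersection of circle(J, 58.3) and circle(A, 34.5). With |JA| = 69.388, the foot of the radical line on JA is 50.609 from J and the perpendicular offset is √(58.3² − 50.609²) = 28.941. Taking the left-of-JA solution: T = (54.712, 33.941).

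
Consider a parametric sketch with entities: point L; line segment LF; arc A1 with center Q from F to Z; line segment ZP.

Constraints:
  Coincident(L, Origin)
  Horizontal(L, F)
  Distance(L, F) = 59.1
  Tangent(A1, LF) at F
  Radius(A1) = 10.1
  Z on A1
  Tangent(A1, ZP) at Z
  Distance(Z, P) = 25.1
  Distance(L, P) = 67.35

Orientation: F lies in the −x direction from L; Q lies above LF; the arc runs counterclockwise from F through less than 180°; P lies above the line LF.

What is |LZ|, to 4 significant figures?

51.04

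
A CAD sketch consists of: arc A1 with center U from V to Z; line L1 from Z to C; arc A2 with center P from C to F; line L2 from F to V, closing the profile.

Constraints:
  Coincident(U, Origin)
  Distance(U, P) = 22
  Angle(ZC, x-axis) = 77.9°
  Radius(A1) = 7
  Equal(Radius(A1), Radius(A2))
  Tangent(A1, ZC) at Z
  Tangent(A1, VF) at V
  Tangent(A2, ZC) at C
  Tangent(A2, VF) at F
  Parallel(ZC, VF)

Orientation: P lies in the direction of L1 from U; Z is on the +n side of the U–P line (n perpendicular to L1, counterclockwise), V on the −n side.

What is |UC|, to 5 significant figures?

23.087

The slot axis is L1's direction at 77.9°, so u = (cos 77.9°, sin 77.9°) = (0.20962, 0.97778) and n = (−sin 77.9°, cos 77.9°) = (-0.97778, 0.20962). U is at the origin and P lies 22.0 along u from U, so P = 22.0·u = (4.6116, 21.511). Tangency of A1 to both parallel lines with radius 7.0 puts Z and V at U ± 7.0·n: Z = (-6.8445, 1.4673), V = (6.8445, -1.4673). Equal radii place C and F the same way about P: C = P + 7.0·n = (-2.2329, 22.979), F = P − 7.0·n = (11.456, 20.044). Then |UC| = |C − U| = 23.087.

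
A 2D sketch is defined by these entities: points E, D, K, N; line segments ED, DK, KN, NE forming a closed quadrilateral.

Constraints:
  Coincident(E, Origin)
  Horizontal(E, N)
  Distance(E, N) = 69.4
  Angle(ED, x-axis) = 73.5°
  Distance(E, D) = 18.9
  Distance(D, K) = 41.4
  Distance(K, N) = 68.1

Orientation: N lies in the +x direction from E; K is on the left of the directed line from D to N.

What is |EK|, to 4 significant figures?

59.85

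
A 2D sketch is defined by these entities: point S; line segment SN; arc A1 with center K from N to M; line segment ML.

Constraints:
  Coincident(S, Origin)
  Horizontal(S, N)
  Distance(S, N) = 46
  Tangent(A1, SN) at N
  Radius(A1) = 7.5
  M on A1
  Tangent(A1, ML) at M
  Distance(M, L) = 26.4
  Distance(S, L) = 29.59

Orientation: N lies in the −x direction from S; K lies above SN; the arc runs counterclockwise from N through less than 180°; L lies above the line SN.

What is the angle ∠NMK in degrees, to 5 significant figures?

68.327°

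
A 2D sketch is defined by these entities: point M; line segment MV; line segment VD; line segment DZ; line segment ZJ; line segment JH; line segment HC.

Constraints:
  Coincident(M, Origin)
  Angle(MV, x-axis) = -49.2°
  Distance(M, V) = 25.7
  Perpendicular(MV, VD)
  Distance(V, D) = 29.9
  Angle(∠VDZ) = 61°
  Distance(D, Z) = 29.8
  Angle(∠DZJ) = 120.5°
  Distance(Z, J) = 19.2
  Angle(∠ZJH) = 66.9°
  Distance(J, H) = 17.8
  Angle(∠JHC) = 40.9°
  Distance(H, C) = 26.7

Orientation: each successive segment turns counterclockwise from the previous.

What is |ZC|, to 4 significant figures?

9.916

M is at the origin; MV runs at -49.2° with length 25.7, so V = (16.79, -19.45). MV ⟂ VD, so VD runs at 40.80°; with |VD| = 29.9, D = (39.43, 0.08250). ∠VDZ = 61.0° gives DZ at 159.8° from the x-axis; with |DZ| = 29.8, Z = (11.46, 10.37). ∠DZJ = 120.5° gives ZJ at -140.7° from the x-axis; with |ZJ| = 19.2, J = (-3.398, -1.789). ∠ZJH = 66.9° gives JH at -27.60° from the x-axis; with |JH| = 17.8, H = (12.38, -10.04). ∠JHC = 40.9° gives HC at 111.5° from the x-axis; with |HC| = 26.7, C = (2.591, 14.81). Then |ZC| = |C − Z| = 9.916.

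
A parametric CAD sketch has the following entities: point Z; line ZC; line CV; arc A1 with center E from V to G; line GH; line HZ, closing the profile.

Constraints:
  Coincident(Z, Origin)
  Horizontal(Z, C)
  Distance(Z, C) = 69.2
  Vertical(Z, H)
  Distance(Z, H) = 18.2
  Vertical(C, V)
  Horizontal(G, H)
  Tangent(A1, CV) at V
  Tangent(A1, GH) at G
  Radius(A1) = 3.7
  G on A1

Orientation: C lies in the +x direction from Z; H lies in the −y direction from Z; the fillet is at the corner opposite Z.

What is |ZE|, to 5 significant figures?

67.086

Z is at the origin; Z and C share the same y with |ZC| = 69.2 and C on the +x side, so C = (69.200, 0.0000). ZH is vertical with |ZH| = 18.2 and H on the −y side, so H = (0.0000, -18.200). The virtual corner opposite Z is at (69.200, -18.200). Tangency of A1 to CV means the radius EV is perpendicular to CV and tangency of A1 to GH means the radius EG is perpendicular to GH, with radius 3.7, so the center E sits 3.7 in from both sides at E = (65.500, -14.500). Then |ZE| = |E − Z| = 67.086.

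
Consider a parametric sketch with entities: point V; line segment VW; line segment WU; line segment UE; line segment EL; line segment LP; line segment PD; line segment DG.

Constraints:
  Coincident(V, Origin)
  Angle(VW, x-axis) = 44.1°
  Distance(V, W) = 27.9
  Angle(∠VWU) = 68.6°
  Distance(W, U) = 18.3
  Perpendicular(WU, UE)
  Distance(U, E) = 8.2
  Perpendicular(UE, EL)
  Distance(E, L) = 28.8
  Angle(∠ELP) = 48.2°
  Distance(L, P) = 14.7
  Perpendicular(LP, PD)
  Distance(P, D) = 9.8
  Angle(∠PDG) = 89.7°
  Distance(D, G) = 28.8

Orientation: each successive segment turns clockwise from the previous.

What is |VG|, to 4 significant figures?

22.90

V is at the origin; VW runs at 44.1° with length 27.9, so W = (20.04, 19.42). ∠VWU = 68.6° gives WU at -67.30° from the x-axis; with |WU| = 18.3, U = (27.10, 2.534). WU is perpendicular to UE, so UE runs at -157.3°; with |UE| = 8.2, E = (19.53, -0.6309). UE ⟂ EL, so EL runs at 112.7°; with |EL| = 28.8, L = (8.419, 25.94). ∠ELP = 48.2° gives LP at -19.10° from the x-axis; with |LP| = 14.7, P = (22.31, 21.13). LP ⟂ PD, so PD runs at -109.1°; with |PD| = 9.8, D = (19.10, 11.87). ∠PDG = 89.7° gives DG at 160.6° from the x-axis; with |DG| = 28.8, G = (-8.062, 21.43). Then |VG| = |G − V| = 22.90.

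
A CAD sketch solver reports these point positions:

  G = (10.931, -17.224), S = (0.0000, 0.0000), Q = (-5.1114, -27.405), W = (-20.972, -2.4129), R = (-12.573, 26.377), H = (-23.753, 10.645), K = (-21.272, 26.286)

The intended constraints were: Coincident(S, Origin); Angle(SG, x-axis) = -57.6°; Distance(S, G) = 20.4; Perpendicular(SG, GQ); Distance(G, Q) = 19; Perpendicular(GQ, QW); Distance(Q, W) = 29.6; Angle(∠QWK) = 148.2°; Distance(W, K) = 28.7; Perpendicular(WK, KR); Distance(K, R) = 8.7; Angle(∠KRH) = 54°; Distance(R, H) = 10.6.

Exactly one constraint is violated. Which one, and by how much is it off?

Distance(R, H) = 10.6 — off by 8.70.

S = (0.00, 0.00) ✓; SG at -57.60° ✓; |SG| = 20.40 ✓; ∠(SG, GQ) = 90.00° ✓; |GQ| = 19.00 ✓; ∠(GQ, QW) = 90.00° ✓; |QW| = 29.60 ✓; ∠QWK = 148.2° ✓; |WK| = 28.70 ✓; ∠(WK, KR) = 90.00° ✓; |KR| = 8.699 ✓; ∠KRH = 54.00° ✓; |RH| = 19.30 ✗.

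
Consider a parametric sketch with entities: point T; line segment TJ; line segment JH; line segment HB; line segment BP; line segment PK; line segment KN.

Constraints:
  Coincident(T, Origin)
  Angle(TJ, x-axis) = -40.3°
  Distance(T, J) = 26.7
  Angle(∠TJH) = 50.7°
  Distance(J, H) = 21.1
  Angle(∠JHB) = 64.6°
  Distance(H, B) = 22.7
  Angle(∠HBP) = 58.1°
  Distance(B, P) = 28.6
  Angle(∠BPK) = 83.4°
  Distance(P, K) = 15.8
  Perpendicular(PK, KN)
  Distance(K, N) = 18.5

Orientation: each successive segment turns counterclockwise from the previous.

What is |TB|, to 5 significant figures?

5.5503

∠TJH = 50.7° gives JH at 89.000° from the x-axis; with |JH| = 21.1, H = (20.731, 3.8275). ∠JHB = 64.6° gives HB at -155.60° from the x-axis; with |HB| = 22.7, B = (0.058971, -5.5500). Then |TB| = |B − T| = 5.5503.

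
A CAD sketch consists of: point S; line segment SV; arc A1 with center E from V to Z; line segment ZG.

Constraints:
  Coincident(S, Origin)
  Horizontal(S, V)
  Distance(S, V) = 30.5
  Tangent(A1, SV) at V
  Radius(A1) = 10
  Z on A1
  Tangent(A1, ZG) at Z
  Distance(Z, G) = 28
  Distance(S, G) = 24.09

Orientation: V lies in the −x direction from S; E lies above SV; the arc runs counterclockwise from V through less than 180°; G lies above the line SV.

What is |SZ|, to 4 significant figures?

23.39

S is at the origin; S and V share the same y with |SV| = 30.5 and V on the −x side, so V = (-30.50, 0.000). Since A1 is tangent to SV there, EV ⟂ SV, so E = V + (0, 10) = (-30.50, 10.00). Since EZ ⟂ ZG (tangency), |EG| = √(10.0² + 28.0²) = 29.73 regardless of where Z sits on A1. So G lies on both circle(S, 24.09) and circle(E, 29.73); the above-SV intersection is G = (-4.130, 23.73). Z is the foot of the tangent from G: Z = (-23.17, 3.201).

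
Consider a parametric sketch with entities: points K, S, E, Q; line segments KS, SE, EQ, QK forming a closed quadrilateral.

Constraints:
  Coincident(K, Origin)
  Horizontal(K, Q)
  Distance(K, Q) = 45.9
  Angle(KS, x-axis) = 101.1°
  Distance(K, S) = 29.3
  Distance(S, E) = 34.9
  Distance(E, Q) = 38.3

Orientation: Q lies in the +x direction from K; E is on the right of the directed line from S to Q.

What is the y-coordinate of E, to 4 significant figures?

-3.474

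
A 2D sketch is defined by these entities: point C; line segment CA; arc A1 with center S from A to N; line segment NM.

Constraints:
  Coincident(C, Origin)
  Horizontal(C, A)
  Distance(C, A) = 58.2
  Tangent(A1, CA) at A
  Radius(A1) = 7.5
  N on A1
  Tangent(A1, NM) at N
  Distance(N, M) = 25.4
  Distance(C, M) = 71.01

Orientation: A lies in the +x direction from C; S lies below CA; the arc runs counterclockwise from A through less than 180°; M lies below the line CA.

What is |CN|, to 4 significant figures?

52.57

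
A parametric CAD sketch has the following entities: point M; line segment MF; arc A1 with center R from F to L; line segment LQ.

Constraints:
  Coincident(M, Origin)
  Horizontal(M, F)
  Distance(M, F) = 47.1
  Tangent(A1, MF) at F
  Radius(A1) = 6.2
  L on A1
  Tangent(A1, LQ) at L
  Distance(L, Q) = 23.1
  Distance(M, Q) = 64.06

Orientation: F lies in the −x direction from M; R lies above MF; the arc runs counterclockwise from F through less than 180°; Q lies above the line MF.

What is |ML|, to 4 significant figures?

43.70

Checks: |RL| = 6.200 ✓; ∠(RL, LQ) = 90.00° ✓; |LQ| = 23.10 ✓; |MQ| = 64.06 ✓.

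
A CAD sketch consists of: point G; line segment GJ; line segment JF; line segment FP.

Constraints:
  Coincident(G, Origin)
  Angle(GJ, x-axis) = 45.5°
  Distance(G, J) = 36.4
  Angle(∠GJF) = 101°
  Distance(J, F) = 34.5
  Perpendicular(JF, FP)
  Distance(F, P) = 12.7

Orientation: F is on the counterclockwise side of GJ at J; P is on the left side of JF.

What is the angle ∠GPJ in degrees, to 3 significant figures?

49.3°

∠GJF = 101.0°, so JF runs at 45.5° + (180° − 101.0°) = 124° from the x-axis; with |JF| = 34.5, F = J + 34.5·(cos 124°, sin 124°) = (5.97, 54.4). The perpendicularity gives FP at right angles to JF; with |FP| = 12.7 on the left of JF, P = F + 12.7·(-0.824, -0.566) = (-4.49, 47.2). Then cos ∠GPJ = PG·PJ / (|PG||PJ|), giving 49.3°.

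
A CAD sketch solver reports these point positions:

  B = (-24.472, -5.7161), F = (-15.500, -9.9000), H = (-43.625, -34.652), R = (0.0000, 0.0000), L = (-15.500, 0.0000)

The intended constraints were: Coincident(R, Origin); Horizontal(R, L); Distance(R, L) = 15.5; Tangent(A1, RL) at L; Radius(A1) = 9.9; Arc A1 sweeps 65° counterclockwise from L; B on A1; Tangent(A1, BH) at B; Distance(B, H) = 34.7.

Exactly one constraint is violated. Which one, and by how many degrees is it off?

Tangent(A1, BH) at B — off by 8.50°.

R = (0.00, 0.00) ✓; R.y = 0.00, L.y = 0.00 ✓; |RL| = 15.50 ✓; ∠(FL, LR) = 90.00° ✓; |FL| = 9.900 ✓; bearing(F→B) − bearing(F→L) = 65.00° ✓; |FB| = 9.900 ✓; ∠(FB, BH) = 98.50° ✗; |BH| = 34.70 ✓.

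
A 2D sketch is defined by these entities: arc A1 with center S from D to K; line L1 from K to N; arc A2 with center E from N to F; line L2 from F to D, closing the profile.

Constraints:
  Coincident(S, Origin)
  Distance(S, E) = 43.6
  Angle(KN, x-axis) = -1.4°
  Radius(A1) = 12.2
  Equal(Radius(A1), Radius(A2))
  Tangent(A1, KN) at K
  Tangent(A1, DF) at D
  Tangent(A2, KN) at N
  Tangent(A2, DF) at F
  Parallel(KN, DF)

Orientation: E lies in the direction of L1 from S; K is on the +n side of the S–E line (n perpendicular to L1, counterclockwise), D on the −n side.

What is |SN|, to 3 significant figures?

45.3

The slot axis is L1's direction at -1.4°, so u = (cos -1.4°, sin -1.4°) = (1.00, -0.0244) and n = (−sin -1.4°, cos -1.4°) = (0.0244, 1.00). S is at the origin and E lies 43.6 along u from S, so E = 43.6·u = (43.6, -1.07). Tangency of A1 to both parallel lines with radius 12.2 puts K and D at S ± 12.2·n: K = (0.298, 12.2), D = (-0.298, -12.2). Equal radii place N and F the same way about E: N = E + 12.2·n = (43.9, 11.1), F = E − 12.2·n = (43.3, -13.3). Then |SN| = |N − S| = 45.3.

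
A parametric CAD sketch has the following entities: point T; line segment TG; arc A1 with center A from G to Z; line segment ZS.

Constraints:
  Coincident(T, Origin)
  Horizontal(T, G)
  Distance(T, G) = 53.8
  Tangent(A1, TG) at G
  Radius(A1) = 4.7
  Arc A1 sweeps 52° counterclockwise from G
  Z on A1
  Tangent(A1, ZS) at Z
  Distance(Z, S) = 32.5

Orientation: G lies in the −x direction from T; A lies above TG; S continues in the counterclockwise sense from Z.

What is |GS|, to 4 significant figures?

36.25

T is at the origin; TG is horizontal with |TG| = 53.8 and G on the −x side, so G = (-53.80, 0.000). Since A1 is tangent to TG there, AG ⟂ TG, so A = G + (0, 4.7) = (-53.80, 4.700). On A1, G sits at bearing -90° from A; a 52° counterclockwise sweep puts Z at bearing -38°, so Z = A + 4.7·(cos -38°, sin -38°) = (-50.10, 1.806). Tangency of A1 to ZS means the radius AZ is perpendicular to ZS, so ZS runs along (−sin -38°, cos -38°); with |ZS| = 32.5, S = (-30.09, 27.42). Then |GS| = |S − G| = 36.25.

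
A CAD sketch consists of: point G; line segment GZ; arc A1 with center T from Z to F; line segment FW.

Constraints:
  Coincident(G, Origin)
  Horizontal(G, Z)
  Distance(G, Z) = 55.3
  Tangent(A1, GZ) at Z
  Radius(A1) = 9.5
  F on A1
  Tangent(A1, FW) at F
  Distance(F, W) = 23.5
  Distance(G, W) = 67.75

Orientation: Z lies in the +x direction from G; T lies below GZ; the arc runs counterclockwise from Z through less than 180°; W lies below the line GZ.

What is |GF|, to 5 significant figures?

49.013

Checks: |TF| = 9.500 ✓; ∠(TF, FW) = 90.00° ✓; |FW| = 23.50 ✓; |GW| = 67.75 ✓.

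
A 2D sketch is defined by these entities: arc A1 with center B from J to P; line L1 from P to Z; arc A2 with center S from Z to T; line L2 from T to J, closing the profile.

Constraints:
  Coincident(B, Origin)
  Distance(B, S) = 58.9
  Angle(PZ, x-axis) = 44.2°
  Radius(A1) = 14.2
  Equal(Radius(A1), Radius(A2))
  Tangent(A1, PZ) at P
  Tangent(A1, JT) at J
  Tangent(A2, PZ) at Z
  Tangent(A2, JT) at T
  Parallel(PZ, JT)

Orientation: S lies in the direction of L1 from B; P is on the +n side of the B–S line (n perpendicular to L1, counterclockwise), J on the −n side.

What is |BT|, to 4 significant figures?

60.59

The slot axis is L1's direction at 44.2°, so u = (cos 44.2°, sin 44.2°) = (0.7169, 0.6972) and n = (−sin 44.2°, cos 44.2°) = (-0.6972, 0.7169). B is at the origin and S lies 58.9 along u from B, so S = 58.9·u = (42.23, 41.06). Tangency of A1 to both parallel lines with radius 14.2 puts P and J at B ± 14.2·n: P = (-9.900, 10.18), J = (9.900, -10.18). Equal radii place Z and T the same way about S: Z = S + 14.2·n = (32.33, 51.24), T = S − 14.2·n = (52.13, 30.88). Then |BT| = |T − B| = 60.59.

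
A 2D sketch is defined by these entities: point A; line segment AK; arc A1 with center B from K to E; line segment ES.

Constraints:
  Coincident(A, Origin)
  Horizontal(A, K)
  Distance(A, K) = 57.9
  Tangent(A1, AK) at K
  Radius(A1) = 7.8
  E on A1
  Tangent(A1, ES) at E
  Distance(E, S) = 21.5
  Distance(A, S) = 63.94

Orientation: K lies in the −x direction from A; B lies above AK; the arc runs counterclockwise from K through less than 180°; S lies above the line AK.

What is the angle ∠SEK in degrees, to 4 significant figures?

127.2°

Checks: |BE| = 7.800 ✓; ∠(BE, ES) = 90.00° ✓; |ES| = 21.50 ✓; |AS| = 63.94 ✓.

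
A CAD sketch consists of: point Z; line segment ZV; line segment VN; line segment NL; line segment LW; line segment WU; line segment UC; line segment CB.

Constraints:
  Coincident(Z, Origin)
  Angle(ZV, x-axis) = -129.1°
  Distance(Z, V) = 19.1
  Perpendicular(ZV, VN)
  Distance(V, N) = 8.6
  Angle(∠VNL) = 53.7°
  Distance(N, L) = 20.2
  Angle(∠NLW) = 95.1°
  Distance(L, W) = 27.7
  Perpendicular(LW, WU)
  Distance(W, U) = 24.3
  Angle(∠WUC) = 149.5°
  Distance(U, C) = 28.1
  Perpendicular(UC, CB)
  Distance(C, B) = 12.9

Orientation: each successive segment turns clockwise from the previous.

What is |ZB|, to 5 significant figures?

43.154

Z is at the origin; ZV runs at -129.1° with length 19.1, so V = (-12.046, -14.822). The perpendicularity gives VN at right angles to ZV, so VN runs at 140.90°; with |VN| = 8.6, N = (-18.720, -9.3987). ∠VNL = 53.7° gives NL at 14.600° from the x-axis; with |NL| = 20.2, L = (0.82782, -4.3069). ∠NLW = 95.1° gives LW at -70.300° from the x-axis; with |LW| = 27.7, W = (10.165, -30.386). The perpendicularity gives WU at right angles to LW, so WU runs at -160.30°; with |WU| = 24.3, U = (-12.712, -38.577). ∠WUC = 149.5° gives UC at 169.20° from the x-axis; with |UC| = 28.1, C = (-40.315, -33.312). The perpendicularity gives CB at right angles to UC, so CB runs at 79.200°; with |CB| = 12.9, B = (-37.897, -20.640). Then |ZB| = |B − Z| = 43.154.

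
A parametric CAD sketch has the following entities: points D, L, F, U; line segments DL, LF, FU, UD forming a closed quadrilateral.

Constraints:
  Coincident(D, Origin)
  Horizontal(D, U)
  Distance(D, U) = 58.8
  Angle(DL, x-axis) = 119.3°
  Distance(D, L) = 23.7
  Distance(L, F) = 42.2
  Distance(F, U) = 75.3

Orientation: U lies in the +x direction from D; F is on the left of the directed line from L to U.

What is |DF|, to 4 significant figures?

57.91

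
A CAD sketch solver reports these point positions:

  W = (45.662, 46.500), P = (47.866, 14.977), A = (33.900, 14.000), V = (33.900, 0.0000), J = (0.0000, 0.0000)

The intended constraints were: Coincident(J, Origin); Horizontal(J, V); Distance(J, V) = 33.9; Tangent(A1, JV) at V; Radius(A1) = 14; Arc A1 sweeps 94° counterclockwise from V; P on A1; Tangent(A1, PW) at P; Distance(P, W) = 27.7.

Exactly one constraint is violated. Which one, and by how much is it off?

Distance(P, W) = 27.7 — off by 3.90.

J = (0.00, 0.00) ✓; J.y = 0.00, V.y = 0.00 ✓; |JV| = 33.90 ✓; ∠(AV, VJ) = 90.00° ✓; |AV| = 14.00 ✓; bearing(A→P) − bearing(A→V) = 94.00° ✓; |AP| = 14.00 ✓; ∠(AP, PW) = 90.00° ✓; |PW| = 31.60 ✗.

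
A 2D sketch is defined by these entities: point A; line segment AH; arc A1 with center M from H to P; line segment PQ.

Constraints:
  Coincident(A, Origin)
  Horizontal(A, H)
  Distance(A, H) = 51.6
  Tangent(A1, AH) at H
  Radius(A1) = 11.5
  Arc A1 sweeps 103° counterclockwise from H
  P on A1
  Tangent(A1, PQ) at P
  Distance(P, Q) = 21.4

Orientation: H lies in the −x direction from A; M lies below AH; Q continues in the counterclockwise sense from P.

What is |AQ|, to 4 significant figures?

67.70

A is at the origin; A and H share the same y with |AH| = 51.6 and H on the −x side, so H = (-51.60, 0.000). A1 meets AH tangentially, so MH is at right angles to AH, so M = H + (0, -11.5) = (-51.60, -11.50). On A1, H sits at bearing 90° from M; a 103° counterclockwise sweep puts P at bearing 193°, so P = M + 11.5·(cos 193°, sin 193°) = (-62.81, -14.09). The tangent condition forces MP to be normal to PQ, so PQ runs along (−sin 193°, cos 193°); with |PQ| = 21.4, Q = (-57.99, -34.94). Then |AQ| = |Q − A| = 67.70.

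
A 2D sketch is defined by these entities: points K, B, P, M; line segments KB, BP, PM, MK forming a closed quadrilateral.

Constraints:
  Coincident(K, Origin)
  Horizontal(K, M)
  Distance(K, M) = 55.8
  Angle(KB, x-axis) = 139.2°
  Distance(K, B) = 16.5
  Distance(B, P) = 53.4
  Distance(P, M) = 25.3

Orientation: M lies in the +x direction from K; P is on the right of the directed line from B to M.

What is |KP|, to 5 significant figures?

37.513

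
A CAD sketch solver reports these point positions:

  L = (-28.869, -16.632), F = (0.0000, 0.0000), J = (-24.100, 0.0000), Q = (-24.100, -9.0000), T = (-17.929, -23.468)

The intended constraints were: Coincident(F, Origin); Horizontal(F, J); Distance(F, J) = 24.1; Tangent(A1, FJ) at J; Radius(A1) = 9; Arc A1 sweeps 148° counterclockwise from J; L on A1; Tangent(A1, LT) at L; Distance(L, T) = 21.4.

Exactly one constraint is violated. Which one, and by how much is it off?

Distance(L, T) = 21.4 — off by 8.50.

F = (0.00, 0.00) ✓; F.y = 0.00, J.y = 0.00 ✓; |FJ| = 24.10 ✓; ∠(QJ, JF) = 90.00° ✓; |QJ| = 9.000 ✓; bearing(Q→L) − bearing(Q→J) = 148.0° ✓; |QL| = 8.999 ✓; ∠(QL, LT) = 90.00° ✓; |LT| = 12.90 ✗.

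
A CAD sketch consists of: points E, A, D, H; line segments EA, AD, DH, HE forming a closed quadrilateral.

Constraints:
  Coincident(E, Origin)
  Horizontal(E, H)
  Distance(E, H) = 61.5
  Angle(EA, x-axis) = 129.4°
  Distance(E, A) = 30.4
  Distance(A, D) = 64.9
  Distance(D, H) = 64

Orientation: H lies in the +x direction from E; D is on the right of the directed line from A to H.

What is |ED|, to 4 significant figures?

36.25

E is at the origin; EH is horizontal with |EH| = 61.5 and H in +x, so H = (61.5, 0). EA runs at 129.4° with |EA| = 30.4, so A = (-19.30, 23.49). D is determined by |AD| = 64.9 and |DH| = 64.0 together: it lies at the intersection of circle(A, 64.9) and circle(H, 64.0). With |AH| = 84.14, the foot of the radical line on AH is 42.76 from A and the perpendicular offset is √(64.9² − 42.76²) = 48.82. Taking the right-of-AH solution: D = (8.134, -35.33).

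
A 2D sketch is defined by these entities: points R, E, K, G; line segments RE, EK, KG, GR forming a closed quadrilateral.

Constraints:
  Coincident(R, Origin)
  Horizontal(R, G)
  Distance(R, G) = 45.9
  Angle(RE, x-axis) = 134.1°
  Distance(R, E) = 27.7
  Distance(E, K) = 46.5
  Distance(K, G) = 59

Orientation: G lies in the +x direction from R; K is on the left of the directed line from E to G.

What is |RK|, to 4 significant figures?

52.99

R is at the origin; R and G share the same y with |RG| = 45.9 and G in +x, so G = (45.9, 0). RE runs at 134.1° with |RE| = 27.7, so E = (-19.28, 19.89). K is determined by |EK| = 46.5 and |KG| = 59.0 together: it lies at the intersection of circle(E, 46.5) and circle(G, 59.0). With |EG| = 68.14, the foot of the radical line on EG is 24.40 from E and the perpendicular offset is √(46.5² − 24.40²) = 39.59. Taking the left-of-EG solution: K = (15.61, 50.63).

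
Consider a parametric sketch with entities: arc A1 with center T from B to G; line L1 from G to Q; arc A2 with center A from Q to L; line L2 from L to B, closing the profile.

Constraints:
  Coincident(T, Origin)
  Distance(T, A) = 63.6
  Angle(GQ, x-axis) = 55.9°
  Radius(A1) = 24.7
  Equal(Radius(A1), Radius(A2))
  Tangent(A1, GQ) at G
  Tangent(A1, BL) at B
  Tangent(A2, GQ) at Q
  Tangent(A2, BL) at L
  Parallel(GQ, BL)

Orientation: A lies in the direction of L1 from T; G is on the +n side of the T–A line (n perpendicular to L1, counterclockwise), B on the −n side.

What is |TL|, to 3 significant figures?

68.2

Tangency of A1 to both parallel lines with radius 24.7 puts G and B at T ± 24.7·n: G = (-20.5, 13.8), B = (20.5, -13.8). Equal radii place Q and L the same way about A: Q = A + 24.7·n = (15.2, 66.5), L = A − 24.7·n = (56.1, 38.8). Then |TL| = |L − T| = 68.2.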